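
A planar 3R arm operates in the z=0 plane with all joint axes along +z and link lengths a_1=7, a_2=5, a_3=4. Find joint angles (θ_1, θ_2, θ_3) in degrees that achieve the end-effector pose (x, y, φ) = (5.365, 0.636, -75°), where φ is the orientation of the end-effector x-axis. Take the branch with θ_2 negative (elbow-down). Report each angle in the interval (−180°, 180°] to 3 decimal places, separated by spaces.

90.002 -120.006 -44.996

wrist centre = target − a_3·(cos φ, sin φ) = (4.3297, 4.4997)
cos θ_2 = (38.9938−7²−5²)/(2·7·5) = -0.5001; θ_2 = -120.0058° (elbow-down)
β = atan2(4.4997,4.3297) = 46.1029°; ψ = atan2(-4.3299,4.4996) = -43.8990°
θ_1 = β − ψ = 90.0019°
θ_3 = φ − θ_1 − θ_2 = -44.9961° (wrapped to (-180°,180°])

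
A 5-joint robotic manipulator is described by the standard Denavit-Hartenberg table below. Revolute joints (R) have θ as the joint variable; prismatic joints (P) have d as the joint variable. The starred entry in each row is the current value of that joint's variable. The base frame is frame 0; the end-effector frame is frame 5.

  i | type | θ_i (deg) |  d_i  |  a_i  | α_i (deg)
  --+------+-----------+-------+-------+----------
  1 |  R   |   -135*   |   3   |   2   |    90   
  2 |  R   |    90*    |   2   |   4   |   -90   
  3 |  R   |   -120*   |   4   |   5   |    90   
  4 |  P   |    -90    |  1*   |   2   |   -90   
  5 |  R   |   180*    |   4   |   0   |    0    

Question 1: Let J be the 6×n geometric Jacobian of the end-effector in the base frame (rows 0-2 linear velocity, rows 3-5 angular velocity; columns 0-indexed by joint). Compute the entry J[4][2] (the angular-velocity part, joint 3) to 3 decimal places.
0.707

axis z_2 = (0.7071,0.7071,0.0000); lever o_n−o_2 = (-3.7436,6.5720,-5.3660)
cross product → J_v[:, 2] = (-3.7944,3.7944,7.2942)
J_ω[:, 2] = z_2
entry J[4][2] = 0.7071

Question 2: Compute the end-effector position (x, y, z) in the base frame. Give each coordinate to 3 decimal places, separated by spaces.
-6.572 6.572 1.634

after link 1: o_1 = (-1.4142, -1.4142, 3.0000)
after link 2: o_2 = (-2.8284, -0.0000, 7.0000)
after link 3: o_3 = (-3.0619, 5.8903, 4.5000)
after link 4: o_4 = (-4.1225, 4.1225, 3.6340)
after link 5: o_5 = (-6.5720, 6.5720, 1.6340)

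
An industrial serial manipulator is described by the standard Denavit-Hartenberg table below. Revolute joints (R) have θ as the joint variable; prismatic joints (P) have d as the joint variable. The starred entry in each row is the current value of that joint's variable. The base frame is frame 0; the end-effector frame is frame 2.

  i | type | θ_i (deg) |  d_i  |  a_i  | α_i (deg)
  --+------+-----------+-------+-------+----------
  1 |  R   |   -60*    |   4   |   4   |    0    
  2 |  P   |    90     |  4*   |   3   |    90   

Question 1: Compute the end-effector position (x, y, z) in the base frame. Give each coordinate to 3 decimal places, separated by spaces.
after link 1: o_1 = (2.0000, -3.4641, 4.0000)
after link 2: o_2 = (4.5981, -1.9641, 8.0000)

4.598 -1.964 8.000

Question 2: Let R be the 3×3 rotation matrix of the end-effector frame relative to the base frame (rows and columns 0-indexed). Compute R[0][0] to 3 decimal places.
End-effector x-axis (col 0 of R) = (0.8660,0.5000,0.0000)
R[0][0] = 0.8660

0.866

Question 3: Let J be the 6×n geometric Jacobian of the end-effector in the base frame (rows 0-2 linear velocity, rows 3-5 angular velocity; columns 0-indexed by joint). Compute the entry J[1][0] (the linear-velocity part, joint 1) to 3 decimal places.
4.598

axis z_0 = ẑ; lever o_n−o_0 = (4.5981,-1.9641,8.0000)
cross product → J_v[:, 0] = (1.9641,4.5981,-0.0000)
J_ω[:, 0] = z_0
entry J[1][0] = 4.5981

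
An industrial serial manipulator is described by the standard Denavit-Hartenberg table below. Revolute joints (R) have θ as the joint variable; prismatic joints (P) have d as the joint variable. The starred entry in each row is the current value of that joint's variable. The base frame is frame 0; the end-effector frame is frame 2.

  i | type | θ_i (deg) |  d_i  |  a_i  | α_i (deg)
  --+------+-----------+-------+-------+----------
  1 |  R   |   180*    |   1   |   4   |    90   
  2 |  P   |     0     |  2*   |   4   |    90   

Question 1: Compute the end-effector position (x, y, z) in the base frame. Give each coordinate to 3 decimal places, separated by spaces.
after link 1: o_1 = (-4.0000, 0.0000, 1.0000)
after link 2: o_2 = (-8.0000, 2.0000, 1.0000)

-8.000 2.000 1.000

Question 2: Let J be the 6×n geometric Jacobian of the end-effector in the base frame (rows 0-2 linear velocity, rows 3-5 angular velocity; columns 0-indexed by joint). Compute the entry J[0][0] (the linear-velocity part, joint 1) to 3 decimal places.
-2.000

axis z_0 = ẑ; lever o_n−o_0 = (-8.0000,2.0000,1.0000)
cross product → J_v[:, 0] = (-2.0000,-8.0000,0.0000)
J_ω[:, 0] = z_0
entry J[0][0] = -2.0000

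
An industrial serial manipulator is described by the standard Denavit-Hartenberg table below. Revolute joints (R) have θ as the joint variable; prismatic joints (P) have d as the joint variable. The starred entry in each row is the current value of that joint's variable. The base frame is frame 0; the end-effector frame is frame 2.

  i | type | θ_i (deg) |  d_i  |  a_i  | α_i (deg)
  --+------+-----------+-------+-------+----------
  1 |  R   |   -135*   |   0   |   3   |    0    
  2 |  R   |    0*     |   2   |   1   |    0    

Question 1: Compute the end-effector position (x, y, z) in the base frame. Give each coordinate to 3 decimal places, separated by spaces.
after link 1: o_1 = (-2.1213, -2.1213, 0.0000)
after link 2: o_2 = (-2.8284, -2.8284, 2.0000)

-2.828 -2.828 2.000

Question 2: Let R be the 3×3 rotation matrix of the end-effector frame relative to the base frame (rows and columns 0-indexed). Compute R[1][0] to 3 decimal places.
-0.707

End-effector x-axis (col 0 of R) = (-0.7071,-0.7071,0.0000)
R[1][0] = -0.7071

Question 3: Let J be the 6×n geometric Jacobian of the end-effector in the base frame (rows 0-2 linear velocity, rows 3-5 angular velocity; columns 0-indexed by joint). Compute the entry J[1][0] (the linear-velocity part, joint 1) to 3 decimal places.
-2.828

axis z_0 = ẑ; lever o_n−o_0 = (-2.8284,-2.8284,2.0000)
cross product → J_v[:, 0] = (2.8284,-2.8284,0.0000)
J_ω[:, 0] = z_0
entry J[1][0] = -2.8284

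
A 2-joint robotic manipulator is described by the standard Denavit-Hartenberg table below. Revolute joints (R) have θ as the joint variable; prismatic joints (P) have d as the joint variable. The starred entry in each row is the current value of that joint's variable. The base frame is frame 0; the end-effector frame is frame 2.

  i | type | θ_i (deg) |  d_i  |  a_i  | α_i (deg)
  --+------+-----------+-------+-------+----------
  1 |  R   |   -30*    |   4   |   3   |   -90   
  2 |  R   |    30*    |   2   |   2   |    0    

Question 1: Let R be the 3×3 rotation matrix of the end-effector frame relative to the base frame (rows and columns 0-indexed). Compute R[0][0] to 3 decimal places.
End-effector x-axis (col 0 of R) = (0.7500,-0.4330,-0.5000)
R[0][0] = 0.7500

0.750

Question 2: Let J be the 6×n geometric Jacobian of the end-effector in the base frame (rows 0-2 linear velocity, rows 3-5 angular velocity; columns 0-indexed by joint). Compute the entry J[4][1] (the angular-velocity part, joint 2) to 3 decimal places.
axis z_1 = (0.5000,0.8660,0.0000); lever o_n−o_1 = (2.5000,0.8660,-1.0000)
cross product → J_v[:, 1] = (-0.8660,0.5000,-1.7321)
J_ω[:, 1] = z_1
entry J[4][1] = 0.8660

0.866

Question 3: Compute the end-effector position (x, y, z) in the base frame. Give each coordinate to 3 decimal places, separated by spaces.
5.098 -0.634 3.000

after link 1: o_1 = (2.5981, -1.5000, 4.0000)
after link 2: o_2 = (5.0981, -0.6340, 3.0000)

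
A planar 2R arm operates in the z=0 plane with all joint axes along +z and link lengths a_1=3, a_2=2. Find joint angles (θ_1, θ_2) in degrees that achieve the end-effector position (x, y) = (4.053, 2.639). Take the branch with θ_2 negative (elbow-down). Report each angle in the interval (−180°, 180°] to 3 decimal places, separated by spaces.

45.006 -30.011

cos θ_2 = (23.3911−3²−2²)/(2·3·2) = 0.8659; θ_2 = -30.0112° (elbow-down)
β = atan2(2.6390,4.0530) = 33.0691°; ψ = atan2(-1.0003,4.7319) = -11.9369°
θ_1 = β − ψ = 45.0059°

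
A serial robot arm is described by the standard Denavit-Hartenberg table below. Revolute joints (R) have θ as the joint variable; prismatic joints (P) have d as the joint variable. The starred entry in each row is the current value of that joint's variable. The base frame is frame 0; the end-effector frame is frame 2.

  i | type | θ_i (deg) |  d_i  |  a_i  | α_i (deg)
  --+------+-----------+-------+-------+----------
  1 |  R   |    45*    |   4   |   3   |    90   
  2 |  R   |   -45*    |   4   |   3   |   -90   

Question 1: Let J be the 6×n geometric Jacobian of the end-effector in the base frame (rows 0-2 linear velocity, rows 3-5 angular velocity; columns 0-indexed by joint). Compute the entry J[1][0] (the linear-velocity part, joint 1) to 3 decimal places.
6.450

axis z_0 = ẑ; lever o_n−o_0 = (6.4497,0.7929,1.8787)
cross product → J_v[:, 0] = (-0.7929,6.4497,0.0000)
J_ω[:, 0] = z_0
entry J[1][0] = 6.4497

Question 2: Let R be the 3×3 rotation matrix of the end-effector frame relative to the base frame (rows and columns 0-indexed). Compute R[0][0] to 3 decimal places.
0.500

End-effector x-axis (col 0 of R) = (0.5000,0.5000,-0.7071)
R[0][0] = 0.5000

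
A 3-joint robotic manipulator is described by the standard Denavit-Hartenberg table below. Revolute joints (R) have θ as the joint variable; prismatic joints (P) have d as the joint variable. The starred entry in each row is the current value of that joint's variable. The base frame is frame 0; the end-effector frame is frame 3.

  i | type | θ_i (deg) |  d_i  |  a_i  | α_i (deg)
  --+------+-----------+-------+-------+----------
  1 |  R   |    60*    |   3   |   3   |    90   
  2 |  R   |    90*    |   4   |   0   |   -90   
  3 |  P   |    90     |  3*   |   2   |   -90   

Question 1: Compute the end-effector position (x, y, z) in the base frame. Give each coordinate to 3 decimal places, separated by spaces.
1.732 -1.000 3.000

after link 1: o_1 = (1.5000, 2.5981, 3.0000)
after link 2: o_2 = (4.9641, 0.5981, 3.0000)
after link 3: o_3 = (1.7321, -1.0000, 3.0000)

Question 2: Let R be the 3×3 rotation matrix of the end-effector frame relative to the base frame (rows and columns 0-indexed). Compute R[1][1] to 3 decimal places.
0.866

End-effector y-axis (col 1 of R) = (0.5000,0.8660,-0.0000)
R[1][1] = 0.8660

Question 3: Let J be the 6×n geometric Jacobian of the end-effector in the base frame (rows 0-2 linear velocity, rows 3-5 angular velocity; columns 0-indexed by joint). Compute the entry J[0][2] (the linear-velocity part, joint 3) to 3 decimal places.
-0.500

prismatic axis z_2 = (-0.5000,-0.8660,0.0000)
J_v[:, 2] = z_2; J_ω[:, 2] = (0,0,0)
entry J[0][2] = -0.5000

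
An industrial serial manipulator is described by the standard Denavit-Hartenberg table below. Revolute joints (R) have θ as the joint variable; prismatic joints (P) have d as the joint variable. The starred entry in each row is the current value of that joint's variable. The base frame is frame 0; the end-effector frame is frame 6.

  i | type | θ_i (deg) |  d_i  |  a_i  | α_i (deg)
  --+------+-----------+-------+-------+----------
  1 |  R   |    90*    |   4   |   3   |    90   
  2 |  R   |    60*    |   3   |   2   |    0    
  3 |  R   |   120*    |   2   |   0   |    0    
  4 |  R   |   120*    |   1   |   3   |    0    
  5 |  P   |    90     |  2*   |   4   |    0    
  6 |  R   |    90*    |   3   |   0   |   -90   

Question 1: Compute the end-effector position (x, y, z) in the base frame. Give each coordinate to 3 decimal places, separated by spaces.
11.000 8.964 5.134

after link 1: o_1 = (0.0000, 3.0000, 4.0000)
after link 2: o_2 = (3.0000, 4.0000, 5.7321)
after link 3: o_3 = (5.0000, 4.0000, 5.7321)
after link 4: o_4 = (6.0000, 5.5000, 3.1340)
after link 5: o_5 = (8.0000, 8.9641, 5.1340)
after link 6: o_6 = (11.0000, 8.9641, 5.1340)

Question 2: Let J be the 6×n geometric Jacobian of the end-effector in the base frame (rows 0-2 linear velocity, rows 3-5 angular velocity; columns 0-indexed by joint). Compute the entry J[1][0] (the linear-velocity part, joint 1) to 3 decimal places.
axis z_0 = ẑ; lever o_n−o_0 = (11.0000,8.9641,5.1340)
cross product → J_v[:, 0] = (-8.9641,11.0000,0.0000)
J_ω[:, 0] = z_0
entry J[1][0] = 11.0000

11.000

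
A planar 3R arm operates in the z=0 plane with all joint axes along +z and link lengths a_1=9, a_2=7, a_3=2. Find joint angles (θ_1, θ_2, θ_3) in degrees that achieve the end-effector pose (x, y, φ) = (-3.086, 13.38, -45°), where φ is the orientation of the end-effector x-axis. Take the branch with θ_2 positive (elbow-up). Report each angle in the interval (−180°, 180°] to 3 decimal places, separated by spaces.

wrist centre = target − a_3·(cos φ, sin φ) = (-4.5002, 14.7942)
cos θ_2 = (239.1207−9²−7²)/(2·9·7) = 0.8660; θ_2 = 29.9987° (elbow-up)
β = atan2(14.7942,-4.5002) = 106.9191°; ψ = atan2(3.4999,15.0623) = 13.0811°
θ_1 = β − ψ = 93.8380°
θ_3 = φ − θ_1 − θ_2 = -168.8367° (wrapped to (-180°,180°])

93.838 29.999 -168.837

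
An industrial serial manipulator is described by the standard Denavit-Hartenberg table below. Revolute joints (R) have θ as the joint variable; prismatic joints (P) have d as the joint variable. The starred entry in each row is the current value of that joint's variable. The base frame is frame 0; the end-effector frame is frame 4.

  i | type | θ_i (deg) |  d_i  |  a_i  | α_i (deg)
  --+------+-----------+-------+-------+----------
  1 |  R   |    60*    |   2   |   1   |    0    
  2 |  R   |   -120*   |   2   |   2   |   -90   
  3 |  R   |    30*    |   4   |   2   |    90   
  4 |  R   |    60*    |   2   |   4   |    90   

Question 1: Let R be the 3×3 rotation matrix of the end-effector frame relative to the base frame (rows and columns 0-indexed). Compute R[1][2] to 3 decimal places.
-0.900

End-effector z-axis (col 2 of R) = (-0.0580,-0.8995,-0.4330)
R[1][2] = -0.8995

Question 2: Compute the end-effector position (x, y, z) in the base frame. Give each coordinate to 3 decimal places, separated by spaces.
after link 1: o_1 = (0.5000, 0.8660, 2.0000)
after link 2: o_2 = (1.5000, -0.8660, 4.0000)
after link 3: o_3 = (5.8301, -0.3660, 3.0000)
after link 4: o_4 = (10.1962, -1.0000, 3.7321)

10.196 -1.000 3.732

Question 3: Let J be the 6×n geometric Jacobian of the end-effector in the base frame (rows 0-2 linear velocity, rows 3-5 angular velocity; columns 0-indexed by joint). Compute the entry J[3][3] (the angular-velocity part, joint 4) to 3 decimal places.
0.250

axis z_3 = (0.2500,-0.4330,0.8660); lever o_n−o_3 = (4.3660,-0.6340,0.7321)
cross product → J_v[:, 3] = (0.2321,3.5981,1.7321)
J_ω[:, 3] = z_3
entry J[3][3] = 0.2500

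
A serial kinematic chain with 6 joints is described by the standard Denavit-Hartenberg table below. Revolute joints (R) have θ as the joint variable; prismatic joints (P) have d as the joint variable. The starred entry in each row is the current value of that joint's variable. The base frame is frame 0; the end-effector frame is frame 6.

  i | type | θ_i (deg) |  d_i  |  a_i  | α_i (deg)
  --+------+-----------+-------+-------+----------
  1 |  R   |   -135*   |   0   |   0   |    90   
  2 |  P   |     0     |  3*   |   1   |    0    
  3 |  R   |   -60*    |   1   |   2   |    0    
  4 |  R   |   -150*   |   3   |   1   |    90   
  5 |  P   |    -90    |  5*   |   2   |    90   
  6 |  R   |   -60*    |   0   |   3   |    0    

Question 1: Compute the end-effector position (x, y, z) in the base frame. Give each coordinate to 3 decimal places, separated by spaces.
-4.126 0.824 0.848

after link 1: o_1 = (0.0000, 0.0000, 0.0000)
after link 2: o_2 = (-2.8284, 1.4142, 0.0000)
after link 3: o_3 = (-4.2426, 1.4142, -1.7321)
after link 4: o_4 = (-5.7516, 4.1479, -1.2321)
after link 5: o_5 = (-6.1051, 0.9659, 3.0981)
after link 6: o_6 = (-4.1259, 0.8238, 0.8481)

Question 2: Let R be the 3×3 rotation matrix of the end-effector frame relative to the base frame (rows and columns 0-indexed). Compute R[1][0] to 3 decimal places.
-0.047

End-effector x-axis (col 0 of R) = (0.6597,-0.0474,-0.7500)
R[1][0] = -0.0474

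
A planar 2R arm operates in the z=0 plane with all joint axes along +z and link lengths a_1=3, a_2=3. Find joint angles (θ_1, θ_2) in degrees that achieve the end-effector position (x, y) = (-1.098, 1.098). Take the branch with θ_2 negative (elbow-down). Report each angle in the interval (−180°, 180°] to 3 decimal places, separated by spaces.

cos θ_2 = (2.4112−3²−3²)/(2·3·3) = -0.8660; θ_2 = -150.0021° (elbow-down)
β = atan2(1.0980,-1.0980) = 135.0000°; ψ = atan2(-1.4999,0.4019) = -75.0011°
θ_1 = β − ψ = 210.0011°

-149.999 -150.002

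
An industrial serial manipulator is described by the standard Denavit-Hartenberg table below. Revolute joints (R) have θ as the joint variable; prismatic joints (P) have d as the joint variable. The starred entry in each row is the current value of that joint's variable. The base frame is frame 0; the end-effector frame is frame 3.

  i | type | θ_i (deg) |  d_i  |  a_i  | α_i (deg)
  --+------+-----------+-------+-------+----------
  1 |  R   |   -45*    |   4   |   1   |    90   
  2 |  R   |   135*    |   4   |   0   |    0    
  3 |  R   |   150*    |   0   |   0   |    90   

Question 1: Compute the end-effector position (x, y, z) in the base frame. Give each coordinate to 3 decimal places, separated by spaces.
-2.121 -3.536 4.000

after link 1: o_1 = (0.7071, -0.7071, 4.0000)
after link 2: o_2 = (-2.1213, -3.5355, 4.0000)
after link 3: o_3 = (-2.1213, -3.5355, 4.0000)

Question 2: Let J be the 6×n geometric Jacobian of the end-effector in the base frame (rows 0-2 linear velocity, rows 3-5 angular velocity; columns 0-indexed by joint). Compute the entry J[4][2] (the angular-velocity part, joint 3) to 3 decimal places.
-0.707

axis z_2 = (-0.7071,-0.7071,0.0000); lever o_n−o_2 = (0.0000,0.0000,0.0000)
cross product → J_v[:, 2] = (-0.0000,0.0000,0.0000)
J_ω[:, 2] = z_2
entry J[4][2] = -0.7071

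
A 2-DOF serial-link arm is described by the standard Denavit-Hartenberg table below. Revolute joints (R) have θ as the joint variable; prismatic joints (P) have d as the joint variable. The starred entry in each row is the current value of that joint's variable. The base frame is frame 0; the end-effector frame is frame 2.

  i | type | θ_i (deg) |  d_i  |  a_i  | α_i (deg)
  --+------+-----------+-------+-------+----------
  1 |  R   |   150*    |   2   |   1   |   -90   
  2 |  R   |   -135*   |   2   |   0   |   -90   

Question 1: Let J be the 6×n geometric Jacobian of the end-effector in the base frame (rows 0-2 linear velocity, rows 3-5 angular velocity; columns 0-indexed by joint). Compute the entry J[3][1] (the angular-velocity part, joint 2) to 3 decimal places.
axis z_1 = (-0.5000,-0.8660,0.0000); lever o_n−o_1 = (-1.0000,-1.7321,0.0000)
cross product → J_v[:, 1] = (0.0000,-0.0000,0.0000)
J_ω[:, 1] = z_1
entry J[3][1] = -0.5000

-0.500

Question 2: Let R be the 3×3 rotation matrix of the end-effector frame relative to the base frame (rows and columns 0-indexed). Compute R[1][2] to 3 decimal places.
End-effector z-axis (col 2 of R) = (-0.6124,0.3536,0.7071)
R[1][2] = 0.3536

0.354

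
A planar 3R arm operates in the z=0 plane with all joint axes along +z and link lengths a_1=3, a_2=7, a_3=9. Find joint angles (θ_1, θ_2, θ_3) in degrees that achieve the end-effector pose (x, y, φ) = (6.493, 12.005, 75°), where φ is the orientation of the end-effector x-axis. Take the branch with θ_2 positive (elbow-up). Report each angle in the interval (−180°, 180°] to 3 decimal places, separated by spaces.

wrist centre = target − a_3·(cos φ, sin φ) = (4.1636, 3.3117)
cos θ_2 = (28.3029−3²−7²)/(2·3·7) = -0.7071; θ_2 = 134.9972° (elbow-up)
β = atan2(3.3117,4.1636) = 38.4980°; ψ = atan2(4.9500,-1.9495) = 111.4966°
θ_1 = β − ψ = -72.9985°
θ_3 = φ − θ_1 − θ_2 = 13.0013° (wrapped to (-180°,180°])

-72.999 134.997 13.001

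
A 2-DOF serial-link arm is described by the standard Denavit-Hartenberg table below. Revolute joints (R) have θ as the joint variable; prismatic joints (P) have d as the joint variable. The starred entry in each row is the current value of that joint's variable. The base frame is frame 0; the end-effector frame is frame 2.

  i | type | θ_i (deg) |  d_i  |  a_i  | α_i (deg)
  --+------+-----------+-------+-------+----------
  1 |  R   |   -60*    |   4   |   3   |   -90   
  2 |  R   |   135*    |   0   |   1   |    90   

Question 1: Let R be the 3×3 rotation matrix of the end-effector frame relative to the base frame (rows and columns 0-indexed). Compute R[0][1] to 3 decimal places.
0.866

End-effector y-axis (col 1 of R) = (0.8660,0.5000,0.0000)
R[0][1] = 0.8660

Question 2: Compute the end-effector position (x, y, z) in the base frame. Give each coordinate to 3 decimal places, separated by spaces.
1.146 -1.986 3.293

after link 1: o_1 = (1.5000, -2.5981, 4.0000)
after link 2: o_2 = (1.1464, -1.9857, 3.2929)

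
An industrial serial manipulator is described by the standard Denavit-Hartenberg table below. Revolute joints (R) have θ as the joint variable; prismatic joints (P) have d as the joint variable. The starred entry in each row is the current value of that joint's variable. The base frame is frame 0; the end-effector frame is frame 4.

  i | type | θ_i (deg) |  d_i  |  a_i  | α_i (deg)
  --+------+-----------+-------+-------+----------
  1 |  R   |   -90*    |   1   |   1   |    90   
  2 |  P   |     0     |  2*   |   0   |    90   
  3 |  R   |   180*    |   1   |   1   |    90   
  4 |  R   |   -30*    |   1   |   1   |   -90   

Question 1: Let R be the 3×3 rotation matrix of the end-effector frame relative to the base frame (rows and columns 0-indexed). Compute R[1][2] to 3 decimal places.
End-effector z-axis (col 2 of R) = (-0.0000,0.5000,-0.8660)
R[1][2] = 0.5000

0.500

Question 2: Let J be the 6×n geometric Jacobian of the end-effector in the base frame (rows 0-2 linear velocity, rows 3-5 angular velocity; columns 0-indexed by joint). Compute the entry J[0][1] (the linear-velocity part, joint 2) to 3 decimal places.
-1.000

prismatic axis z_1 = (-1.0000,-0.0000,0.0000)
J_v[:, 1] = z_1; J_ω[:, 1] = (0,0,0)
entry J[0][1] = -1.0000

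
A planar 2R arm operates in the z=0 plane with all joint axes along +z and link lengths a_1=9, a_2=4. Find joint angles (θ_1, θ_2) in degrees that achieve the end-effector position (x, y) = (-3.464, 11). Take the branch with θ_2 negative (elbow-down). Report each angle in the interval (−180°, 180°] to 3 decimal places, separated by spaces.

124.960 -60.001

cos θ_2 = (132.9993−9²−4²)/(2·9·4) = 0.5000; θ_2 = -60.0006° (elbow-down)
β = atan2(11.0000,-3.4640) = 107.4797°; ψ = atan2(-3.4641,11.0000) = -17.4803°
θ_1 = β − ψ = 124.9600°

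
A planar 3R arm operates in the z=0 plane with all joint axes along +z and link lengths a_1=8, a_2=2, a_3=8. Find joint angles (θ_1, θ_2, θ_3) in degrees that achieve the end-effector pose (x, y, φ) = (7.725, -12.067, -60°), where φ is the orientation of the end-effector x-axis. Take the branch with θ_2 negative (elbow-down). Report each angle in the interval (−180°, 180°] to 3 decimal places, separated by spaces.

wrist centre = target − a_3·(cos φ, sin φ) = (3.7250, -5.1388)
cos θ_2 = (40.2829−8²−2²)/(2·8·2) = -0.8662; θ_2 = -150.0155° (elbow-down)
β = atan2(-5.1388,3.7250) = -54.0625°; ψ = atan2(-0.9995,6.2677) = -9.0609°
θ_1 = β − ψ = -45.0016°
θ_3 = φ − θ_1 − θ_2 = 135.0171° (wrapped to (-180°,180°])

-45.002 -150.016 135.017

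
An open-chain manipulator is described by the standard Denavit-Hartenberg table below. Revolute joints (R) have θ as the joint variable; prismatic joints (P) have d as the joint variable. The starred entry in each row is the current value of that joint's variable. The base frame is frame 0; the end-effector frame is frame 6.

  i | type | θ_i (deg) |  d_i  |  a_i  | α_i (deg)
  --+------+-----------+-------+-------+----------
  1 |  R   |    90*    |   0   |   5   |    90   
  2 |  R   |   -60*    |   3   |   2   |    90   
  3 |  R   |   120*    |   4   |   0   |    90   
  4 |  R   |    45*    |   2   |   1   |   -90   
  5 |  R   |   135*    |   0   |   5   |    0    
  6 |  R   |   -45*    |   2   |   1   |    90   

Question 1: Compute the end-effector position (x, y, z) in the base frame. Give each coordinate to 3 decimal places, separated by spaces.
after link 1: o_1 = (0.0000, 5.0000, 0.0000)
after link 2: o_2 = (3.0000, 6.0000, -1.7321)
after link 3: o_3 = (3.0000, 2.5359, -3.7321)
after link 4: o_4 = (4.6124, 2.6128, -5.2794)
after link 5: o_5 = (0.6795, 3.8719, -2.4603)
after link 6: o_6 = (-1.0452, 2.5677, -3.0298)

-1.045 2.568 -3.030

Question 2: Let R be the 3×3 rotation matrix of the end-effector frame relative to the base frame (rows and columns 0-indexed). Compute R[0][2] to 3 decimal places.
End-effector z-axis (col 2 of R) = (0.6124,-0.7891,-0.0474)
R[0][2] = 0.6124

0.612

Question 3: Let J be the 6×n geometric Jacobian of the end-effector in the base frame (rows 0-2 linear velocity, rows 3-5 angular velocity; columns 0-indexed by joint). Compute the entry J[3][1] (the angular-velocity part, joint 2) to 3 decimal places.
1.000

axis z_1 = (1.0000,-0.0000,0.0000); lever o_n−o_1 = (-1.0452,-2.4323,-3.0298)
cross product → J_v[:, 1] = (0.0000,3.0298,-2.4323)
J_ω[:, 1] = z_1
entry J[3][1] = 1.0000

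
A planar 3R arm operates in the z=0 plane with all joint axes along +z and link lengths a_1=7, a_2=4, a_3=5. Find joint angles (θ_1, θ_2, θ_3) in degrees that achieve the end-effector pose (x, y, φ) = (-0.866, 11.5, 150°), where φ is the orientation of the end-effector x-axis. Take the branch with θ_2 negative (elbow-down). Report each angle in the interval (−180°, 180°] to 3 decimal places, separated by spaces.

wrist centre = target − a_3·(cos φ, sin φ) = (3.4641, 9.0000)
cos θ_2 = (93.0002−7²−4²)/(2·7·4) = 0.5000; θ_2 = -59.9998° (elbow-down)
β = atan2(9.0000,3.4641) = 68.9481°; ψ = atan2(-3.4641,9.0000) = -21.0517°
θ_1 = β − ψ = 89.9998°
θ_3 = φ − θ_1 − θ_2 = 120.0000° (wrapped to (-180°,180°])

90.000 -60.000 120.000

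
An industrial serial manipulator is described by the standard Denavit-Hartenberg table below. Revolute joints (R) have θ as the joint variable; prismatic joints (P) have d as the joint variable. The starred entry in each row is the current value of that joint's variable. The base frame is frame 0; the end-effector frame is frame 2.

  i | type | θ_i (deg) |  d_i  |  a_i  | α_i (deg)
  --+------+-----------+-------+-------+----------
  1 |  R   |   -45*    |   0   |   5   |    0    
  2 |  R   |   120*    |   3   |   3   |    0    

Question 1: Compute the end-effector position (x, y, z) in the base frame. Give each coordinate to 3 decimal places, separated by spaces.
after link 1: o_1 = (3.5355, -3.5355, 0.0000)
after link 2: o_2 = (4.3120, -0.6378, 3.0000)

4.312 -0.638 3.000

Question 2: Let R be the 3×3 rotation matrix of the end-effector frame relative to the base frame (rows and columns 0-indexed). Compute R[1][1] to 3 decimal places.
0.259

End-effector y-axis (col 1 of R) = (-0.9659,0.2588,0.0000)
R[1][1] = 0.2588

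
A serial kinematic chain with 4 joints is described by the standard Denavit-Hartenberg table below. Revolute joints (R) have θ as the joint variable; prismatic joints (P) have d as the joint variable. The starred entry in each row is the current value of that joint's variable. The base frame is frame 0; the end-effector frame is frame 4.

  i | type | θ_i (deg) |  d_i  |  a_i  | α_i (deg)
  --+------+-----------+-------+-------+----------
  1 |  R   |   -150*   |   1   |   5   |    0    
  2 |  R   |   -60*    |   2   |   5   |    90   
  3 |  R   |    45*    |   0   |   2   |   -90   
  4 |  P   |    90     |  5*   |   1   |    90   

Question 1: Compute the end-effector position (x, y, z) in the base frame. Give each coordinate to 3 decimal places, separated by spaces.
after link 1: o_1 = (-4.3301, -2.5000, 1.0000)
after link 2: o_2 = (-8.6603, 0.0000, 3.0000)
after link 3: o_3 = (-9.8850, 0.7071, 4.4142)
after link 4: o_4 = (-7.3231, -1.9267, 7.9497)

-7.323 -1.927 7.950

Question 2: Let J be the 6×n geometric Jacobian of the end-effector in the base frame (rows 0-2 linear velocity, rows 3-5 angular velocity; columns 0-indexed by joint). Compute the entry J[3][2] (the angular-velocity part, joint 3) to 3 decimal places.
axis z_2 = (0.5000,0.8660,0.0000); lever o_n−o_2 = (1.3371,-1.9267,4.9497)
cross product → J_v[:, 2] = (4.2866,-2.4749,-2.1213)
J_ω[:, 2] = z_2
entry J[3][2] = 0.5000

0.500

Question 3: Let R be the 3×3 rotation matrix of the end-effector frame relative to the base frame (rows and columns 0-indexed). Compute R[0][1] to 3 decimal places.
0.612

End-effector y-axis (col 1 of R) = (0.6124,-0.3536,0.7071)
R[0][1] = 0.6124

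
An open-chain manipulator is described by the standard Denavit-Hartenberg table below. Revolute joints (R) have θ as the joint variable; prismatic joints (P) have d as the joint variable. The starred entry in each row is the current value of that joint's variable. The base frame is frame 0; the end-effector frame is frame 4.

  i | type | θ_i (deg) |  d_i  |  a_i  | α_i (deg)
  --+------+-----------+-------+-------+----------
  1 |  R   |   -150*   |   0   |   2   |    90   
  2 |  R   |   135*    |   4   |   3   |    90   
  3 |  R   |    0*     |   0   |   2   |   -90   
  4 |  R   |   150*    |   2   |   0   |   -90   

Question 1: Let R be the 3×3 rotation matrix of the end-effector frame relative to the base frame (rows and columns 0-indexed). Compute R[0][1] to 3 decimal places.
End-effector y-axis (col 1 of R) = (0.5000,-0.8660,-0.0000)
R[0][1] = 0.5000

0.500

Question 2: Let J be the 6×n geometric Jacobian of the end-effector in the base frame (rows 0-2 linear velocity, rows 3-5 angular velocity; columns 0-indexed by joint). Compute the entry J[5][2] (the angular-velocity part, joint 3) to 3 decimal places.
axis z_2 = (-0.6124,-0.3536,0.7071); lever o_n−o_2 = (0.2247,2.4392,1.4142)
cross product → J_v[:, 2] = (-2.2247,1.0249,-1.4142)
J_ω[:, 2] = z_2
entry J[5][2] = 0.7071

0.707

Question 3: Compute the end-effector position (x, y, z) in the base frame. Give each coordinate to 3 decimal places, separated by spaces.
after link 1: o_1 = (-1.7321, -1.0000, 0.0000)
after link 2: o_2 = (-1.8949, 3.5248, 2.1213)
after link 3: o_3 = (-0.6702, 4.2319, 3.5355)
after link 4: o_4 = (-1.6702, 5.9639, 3.5355)

-1.670 5.964 3.536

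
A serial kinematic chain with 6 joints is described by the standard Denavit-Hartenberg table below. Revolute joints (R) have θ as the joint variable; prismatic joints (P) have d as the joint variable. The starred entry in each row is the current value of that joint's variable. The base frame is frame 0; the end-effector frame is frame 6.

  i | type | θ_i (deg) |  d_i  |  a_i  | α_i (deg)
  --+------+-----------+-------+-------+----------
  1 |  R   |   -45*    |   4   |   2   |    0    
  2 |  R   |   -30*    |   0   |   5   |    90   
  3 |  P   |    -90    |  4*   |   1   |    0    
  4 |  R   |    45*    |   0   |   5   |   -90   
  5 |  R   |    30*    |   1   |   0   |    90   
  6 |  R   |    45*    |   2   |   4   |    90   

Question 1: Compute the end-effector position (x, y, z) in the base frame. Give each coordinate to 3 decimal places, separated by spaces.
0.785 -15.747 -0.268

after link 1: o_1 = (1.4142, -1.4142, 4.0000)
after link 2: o_2 = (2.7083, -6.2438, 4.0000)
after link 3: o_3 = (-1.1554, -7.2791, 3.0000)
after link 4: o_4 = (-0.2403, -10.6942, -0.5355)
after link 5: o_5 = (-0.0573, -11.3772, 0.1716)
after link 6: o_6 = (0.7846, -15.7474, -0.2676)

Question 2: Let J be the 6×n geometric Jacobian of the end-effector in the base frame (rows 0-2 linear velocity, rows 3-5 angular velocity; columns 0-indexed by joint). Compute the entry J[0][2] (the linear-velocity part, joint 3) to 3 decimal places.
prismatic axis z_2 = (-0.9659,-0.2588,0.0000)
J_v[:, 2] = z_2; J_ω[:, 2] = (0,0,0)
entry J[0][2] = -0.9659

-0.966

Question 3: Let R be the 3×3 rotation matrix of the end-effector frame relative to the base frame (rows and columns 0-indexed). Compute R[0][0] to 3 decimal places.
0.583

End-effector x-axis (col 0 of R) = (0.5830,-0.8097,0.0670)
R[0][0] = 0.5830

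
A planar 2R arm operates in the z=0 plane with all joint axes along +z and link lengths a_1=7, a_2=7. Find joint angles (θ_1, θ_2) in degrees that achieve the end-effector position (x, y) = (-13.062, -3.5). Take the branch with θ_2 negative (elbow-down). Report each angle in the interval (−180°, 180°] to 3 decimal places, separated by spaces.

cos θ_2 = (182.8658−7²−7²)/(2·7·7) = 0.8660; θ_2 = -30.0054° (elbow-down)
β = atan2(-3.5000,-13.0620) = -164.9998°; ψ = atan2(-3.5006,13.0618) = -15.0027°
θ_1 = β − ψ = -149.9971°

-149.997 -30.005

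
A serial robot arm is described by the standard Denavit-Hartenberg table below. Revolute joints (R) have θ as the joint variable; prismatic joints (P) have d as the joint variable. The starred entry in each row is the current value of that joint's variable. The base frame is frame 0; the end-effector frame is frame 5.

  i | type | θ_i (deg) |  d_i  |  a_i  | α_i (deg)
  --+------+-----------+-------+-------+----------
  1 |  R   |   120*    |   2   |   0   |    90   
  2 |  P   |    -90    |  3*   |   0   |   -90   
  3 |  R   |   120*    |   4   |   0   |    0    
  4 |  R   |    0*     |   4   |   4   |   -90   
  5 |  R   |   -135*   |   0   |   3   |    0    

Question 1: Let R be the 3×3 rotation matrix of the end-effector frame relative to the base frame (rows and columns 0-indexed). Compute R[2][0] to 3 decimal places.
-0.354

End-effector x-axis (col 0 of R) = (0.1768,0.9186,-0.3536)
R[2][0] = -0.3536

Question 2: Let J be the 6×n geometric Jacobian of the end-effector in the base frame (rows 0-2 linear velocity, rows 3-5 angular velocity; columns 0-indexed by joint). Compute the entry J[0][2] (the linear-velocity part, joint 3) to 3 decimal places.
0.813

axis z_2 = (-0.5000,0.8660,0.0000); lever o_n−o_2 = (-6.4697,7.9518,0.9393)
cross product → J_v[:, 2] = (0.8135,0.4697,1.6270)
J_ω[:, 2] = z_2
entry J[0][2] = 0.8135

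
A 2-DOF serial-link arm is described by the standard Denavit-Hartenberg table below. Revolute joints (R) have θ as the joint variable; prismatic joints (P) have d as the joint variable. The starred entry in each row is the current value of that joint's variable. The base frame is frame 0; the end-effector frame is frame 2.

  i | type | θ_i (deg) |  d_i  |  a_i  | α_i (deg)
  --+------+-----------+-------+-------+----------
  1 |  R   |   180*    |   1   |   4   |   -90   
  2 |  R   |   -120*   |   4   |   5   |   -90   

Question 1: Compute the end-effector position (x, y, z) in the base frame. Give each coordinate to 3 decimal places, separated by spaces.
after link 1: o_1 = (-4.0000, 0.0000, 1.0000)
after link 2: o_2 = (-1.5000, -4.0000, 5.3301)

-1.500 -4.000 5.330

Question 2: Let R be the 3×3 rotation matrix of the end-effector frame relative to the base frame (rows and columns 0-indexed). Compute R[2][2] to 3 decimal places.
End-effector z-axis (col 2 of R) = (-0.8660,0.0000,0.5000)
R[2][2] = 0.5000

0.500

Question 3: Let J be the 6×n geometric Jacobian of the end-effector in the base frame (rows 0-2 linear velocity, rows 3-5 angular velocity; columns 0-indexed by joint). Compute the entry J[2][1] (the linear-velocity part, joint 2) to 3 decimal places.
axis z_1 = (-0.0000,-1.0000,0.0000); lever o_n−o_1 = (2.5000,-4.0000,4.3301)
cross product → J_v[:, 1] = (-4.3301,0.0000,2.5000)
J_ω[:, 1] = z_1
entry J[2][1] = 2.5000

2.500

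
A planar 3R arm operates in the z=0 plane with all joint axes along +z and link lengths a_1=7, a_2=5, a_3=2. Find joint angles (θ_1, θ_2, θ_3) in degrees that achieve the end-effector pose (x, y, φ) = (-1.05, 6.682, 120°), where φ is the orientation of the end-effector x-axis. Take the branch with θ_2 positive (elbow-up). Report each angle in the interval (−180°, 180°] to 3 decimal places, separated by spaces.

44.997 134.998 -59.995

wrist centre = target − a_3·(cos φ, sin φ) = (-0.0500, 4.9499)
cos θ_2 = (24.5045−7²−5²)/(2·7·5) = -0.7071; θ_2 = 134.9977° (elbow-up)
β = atan2(4.9499,-0.0500) = 90.5787°; ψ = atan2(3.5357,3.4646) = 45.5817°
θ_1 = β − ψ = 44.9971°
θ_3 = φ − θ_1 − θ_2 = -59.9948° (wrapped to (-180°,180°])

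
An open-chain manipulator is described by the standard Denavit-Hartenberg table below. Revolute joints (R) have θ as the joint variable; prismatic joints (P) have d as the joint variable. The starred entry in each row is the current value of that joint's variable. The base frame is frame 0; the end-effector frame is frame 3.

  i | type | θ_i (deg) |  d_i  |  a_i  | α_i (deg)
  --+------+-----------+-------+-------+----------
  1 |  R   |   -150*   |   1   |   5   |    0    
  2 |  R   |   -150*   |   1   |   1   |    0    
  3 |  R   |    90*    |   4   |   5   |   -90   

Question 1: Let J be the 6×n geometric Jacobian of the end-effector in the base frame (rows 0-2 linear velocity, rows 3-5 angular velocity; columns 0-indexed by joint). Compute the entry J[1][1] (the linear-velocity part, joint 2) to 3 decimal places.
axis z_1 = (0.0000,0.0000,1.0000); lever o_n−o_1 = (-3.8301,3.3660,5.0000)
cross product → J_v[:, 1] = (-3.3660,-3.8301,0.0000)
J_ω[:, 1] = z_1
entry J[1][1] = -3.8301

-3.830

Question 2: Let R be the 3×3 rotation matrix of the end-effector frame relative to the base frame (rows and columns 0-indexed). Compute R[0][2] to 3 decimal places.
End-effector z-axis (col 2 of R) = (-0.5000,-0.8660,0.0000)
R[0][2] = -0.5000

-0.500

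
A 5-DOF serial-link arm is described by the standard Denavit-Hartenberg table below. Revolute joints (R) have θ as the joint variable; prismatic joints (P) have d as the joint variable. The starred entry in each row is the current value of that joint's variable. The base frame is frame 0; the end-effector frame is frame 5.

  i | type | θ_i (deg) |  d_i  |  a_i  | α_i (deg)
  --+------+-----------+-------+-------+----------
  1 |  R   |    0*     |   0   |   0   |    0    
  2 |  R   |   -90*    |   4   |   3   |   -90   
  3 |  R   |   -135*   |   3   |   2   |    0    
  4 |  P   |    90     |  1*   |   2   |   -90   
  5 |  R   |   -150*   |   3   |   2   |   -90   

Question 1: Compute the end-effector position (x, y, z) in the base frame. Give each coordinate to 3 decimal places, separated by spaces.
after link 1: o_1 = (0.0000, 0.0000, 0.0000)
after link 2: o_2 = (0.0000, -3.0000, 4.0000)
after link 3: o_3 = (3.0000, -1.5858, 5.4142)
after link 4: o_4 = (4.0000, -3.0000, 6.8284)
after link 5: o_5 = (5.0000, -3.8966, 3.4824)

5.000 -3.897 3.482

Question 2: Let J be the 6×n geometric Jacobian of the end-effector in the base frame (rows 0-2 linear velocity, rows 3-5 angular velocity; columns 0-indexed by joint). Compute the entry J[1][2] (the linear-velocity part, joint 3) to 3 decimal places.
axis z_2 = (1.0000,0.0000,0.0000); lever o_n−o_2 = (5.0000,-0.8966,-0.5176)
cross product → J_v[:, 2] = (0.0000,0.5176,-0.8966)
J_ω[:, 2] = z_2
entry J[1][2] = 0.5176

0.518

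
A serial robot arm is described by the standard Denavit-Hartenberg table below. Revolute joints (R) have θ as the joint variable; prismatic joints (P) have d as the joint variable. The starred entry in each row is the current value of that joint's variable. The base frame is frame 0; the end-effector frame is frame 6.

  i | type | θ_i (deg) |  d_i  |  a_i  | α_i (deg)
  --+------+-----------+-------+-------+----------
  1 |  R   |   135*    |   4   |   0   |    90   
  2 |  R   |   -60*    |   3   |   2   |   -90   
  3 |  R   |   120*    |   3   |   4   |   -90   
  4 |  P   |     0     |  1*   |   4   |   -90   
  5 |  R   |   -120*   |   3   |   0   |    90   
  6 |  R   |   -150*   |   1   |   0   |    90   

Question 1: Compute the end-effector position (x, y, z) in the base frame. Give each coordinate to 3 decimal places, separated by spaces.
after link 1: o_1 = (0.0000, 0.0000, 4.0000)
after link 2: o_2 = (1.4142, 2.8284, 2.2679)
after link 3: o_3 = (-2.1653, 1.5089, 5.5000)
after link 4: o_4 = (-3.2479, -1.6003, 7.9821)
after link 5: o_5 = (-1.4108, -3.4374, 6.4821)
after link 6: o_6 = (-1.3634, -2.7777, 5.7321)

-1.363 -2.778 5.732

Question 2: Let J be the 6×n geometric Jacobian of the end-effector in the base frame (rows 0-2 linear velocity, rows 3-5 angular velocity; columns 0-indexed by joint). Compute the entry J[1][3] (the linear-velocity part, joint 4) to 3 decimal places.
0.047

prismatic axis z_3 = (0.6597,0.0474,0.7500)
J_v[:, 3] = z_3; J_ω[:, 3] = (0,0,0)
entry J[1][3] = 0.0474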